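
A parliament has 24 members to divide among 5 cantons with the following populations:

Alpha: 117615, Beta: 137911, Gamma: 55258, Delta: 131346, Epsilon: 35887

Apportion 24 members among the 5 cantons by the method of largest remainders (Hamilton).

Alpha=6; Beta=7; Gamma=3; Delta=6; Epsilon=2

Total 478017; standard divisor 478017/24 ≈ 19917.375.
Standard quotas: Alpha 5.9051, Beta 6.9242, Gamma 2.7744, Delta 6.5945, Epsilon 1.8018.
Lower quotas: Alpha 5, Beta 6, Gamma 2, Delta 6, Epsilon 1 (sum 20, leaving 4 seats).
Remainders in descending order: Beta 0.9242, Alpha 0.9051, Epsilon 0.8018, Gamma 0.7744, Delta 0.5945.
The surplus seats go to Beta, Alpha, Epsilon, Gamma.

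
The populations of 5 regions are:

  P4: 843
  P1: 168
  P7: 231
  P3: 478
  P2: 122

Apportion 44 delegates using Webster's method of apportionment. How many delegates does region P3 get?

Standard divisor 1842/44 ≈ 41.864; standard quotas: P4 20.137, P1 4.013, P7 5.518, P3 11.418, P2 2.914.
Rounding to the nearest integer gives P4 20, P1 4, P7 6, P3 11, P2 3 — total 44, matching the house size, so no adjustment is needed.
P3 receives 11.

11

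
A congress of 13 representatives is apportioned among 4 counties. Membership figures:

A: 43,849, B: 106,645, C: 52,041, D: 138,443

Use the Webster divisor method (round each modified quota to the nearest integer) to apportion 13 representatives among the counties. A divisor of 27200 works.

With modified divisor 27200: modified quotas A 1.612, B 3.921, C 1.913, D 5.090.
Rounding to the nearest integer: A 2, B 4, C 2, D 5 (total 13).

A: 2, B: 4, C: 2, D: 5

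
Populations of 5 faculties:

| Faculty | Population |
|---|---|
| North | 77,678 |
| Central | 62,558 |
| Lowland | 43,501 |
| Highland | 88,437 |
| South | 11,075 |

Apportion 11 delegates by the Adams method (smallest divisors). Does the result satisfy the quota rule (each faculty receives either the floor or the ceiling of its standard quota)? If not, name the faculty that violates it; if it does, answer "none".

none

Standard quotas: North 3.017, Central 2.429, Lowland 1.689, Highland 3.434, South 0.430.
Adams allocation: North 3, Central 2, Lowland 2, Highland 3, South 1.
Every allocation lies between the lower and upper quota.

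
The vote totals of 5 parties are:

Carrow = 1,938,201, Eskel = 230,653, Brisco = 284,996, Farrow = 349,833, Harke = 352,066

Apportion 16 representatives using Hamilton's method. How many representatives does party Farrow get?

Total 3155749; standard divisor 3155749/16 ≈ 197234.312.
Standard quotas: Carrow 9.8269, Eskel 1.1694, Brisco 1.4450, Farrow 1.7737, Harke 1.7850.
Lower quotas: Carrow 9, Eskel 1, Brisco 1, Farrow 1, Harke 1 (sum 13, leaving 3 seats).
Remainders in descending order: Carrow 0.8269, Harke 0.7850, Farrow 0.7737, Brisco 0.4450, Eskel 0.1694.
Largest remainders: Carrow, Harke, Farrow receive the extra seats.
Farrow receives 2.

2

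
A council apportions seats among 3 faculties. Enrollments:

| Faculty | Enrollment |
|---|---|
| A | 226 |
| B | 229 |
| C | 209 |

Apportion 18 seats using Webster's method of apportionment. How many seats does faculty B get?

6

Standard divisor 664/18 ≈ 36.889; standard quotas: A 6.127, B 6.208, C 5.666.
Rounding to the nearest integer gives A 6, B 6, C 6 — total 18, matching the house size, so no adjustment is needed.
B receives 6.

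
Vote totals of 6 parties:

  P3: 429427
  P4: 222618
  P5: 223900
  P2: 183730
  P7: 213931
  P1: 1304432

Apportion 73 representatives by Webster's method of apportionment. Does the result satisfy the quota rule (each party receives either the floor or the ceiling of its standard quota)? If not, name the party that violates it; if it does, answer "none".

P1

Standard quotas: P3 12.160, P4 6.304, P5 6.340, P2 5.203, P7 6.058, P1 36.936.
Webster allocation: P3 12, P4 6, P5 6, P2 5, P7 6, P1 38.
P1 has quota 36.936 (lower 36, upper 37) but receives 38 — outside the quota interval.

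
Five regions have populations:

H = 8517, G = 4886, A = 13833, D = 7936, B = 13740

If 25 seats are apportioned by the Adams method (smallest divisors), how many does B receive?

Standard divisor 48912/25 ≈ 1956.48; standard quotas: H 4.353, G 2.497, A 7.070, D 4.056, B 7.023.
Rounding up gives 5, 3, 8, 5, 8 = 29 seats, so the divisor must be adjusted.
With modified divisor 2200: modified quotas H 3.871, G 2.221, A 6.288, D 3.607, B 6.245.
Rounding up: H 4, G 3, A 7, D 4, B 7 (total 25).
B receives 7.

7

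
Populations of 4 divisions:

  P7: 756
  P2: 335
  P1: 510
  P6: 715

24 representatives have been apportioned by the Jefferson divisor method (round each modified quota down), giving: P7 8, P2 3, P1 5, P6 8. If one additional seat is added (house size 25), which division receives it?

P1

Priority for the next seat is population ÷ (current seats + 1).
Priorities: P7 84.000, P2 83.750, P1 85.000, P6 79.444.
Highest priority: P1.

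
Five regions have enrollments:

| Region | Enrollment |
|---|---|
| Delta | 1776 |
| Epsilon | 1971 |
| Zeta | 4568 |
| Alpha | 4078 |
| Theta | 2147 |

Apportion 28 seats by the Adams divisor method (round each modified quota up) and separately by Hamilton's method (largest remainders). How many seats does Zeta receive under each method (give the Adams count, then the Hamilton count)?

8 and 9

Adams: Delta 4, Epsilon 4, Zeta 8, Alpha 8, Theta 4.
Hamilton: Delta 3, Epsilon 4, Zeta 9, Alpha 8, Theta 4.
Zeta gets 8 under Adams and 9 under Hamilton.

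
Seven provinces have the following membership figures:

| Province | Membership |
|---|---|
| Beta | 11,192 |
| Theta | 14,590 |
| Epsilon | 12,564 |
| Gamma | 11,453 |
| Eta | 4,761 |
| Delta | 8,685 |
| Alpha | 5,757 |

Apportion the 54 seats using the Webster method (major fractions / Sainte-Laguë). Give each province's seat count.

Standard divisor 69002/54 ≈ 1277.815; standard quotas: Beta 8.759, Theta 11.418, Epsilon 9.832, Gamma 8.963, Eta 3.726, Delta 6.797, Alpha 4.505.
Rounding to the nearest integer gives 9, 11, 10, 9, 4, 7, 5 = 55 seats, so the divisor must be adjusted.
With modified divisor 1300: modified quotas Beta 8.609, Theta 11.223, Epsilon 9.665, Gamma 8.810, Eta 3.662, Delta 6.681, Alpha 4.428.
Rounding to the nearest integer: Beta 9, Theta 11, Epsilon 10, Gamma 9, Eta 4, Delta 7, Alpha 4 (total 54).

Beta: 9; Theta: 11; Epsilon: 10; Gamma: 9; Eta: 4; Delta: 7; Alpha: 4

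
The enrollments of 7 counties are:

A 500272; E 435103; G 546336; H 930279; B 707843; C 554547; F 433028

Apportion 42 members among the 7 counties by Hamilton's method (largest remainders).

The standard divisor is 4107408/42 ≈ 97795.429.
Standard quotas: A 5.1155, E 4.4491, G 5.5865, H 9.5125, B 7.2380, C 5.6705, F 4.4279.
Lower quotas: A 5, E 4, G 5, H 9, B 7, C 5, F 4 (sum 39, leaving 3 seats).
Remainders in descending order: C 0.6705, G 0.5865, H 0.5125, E 0.4491, F 0.4279, B 0.2380, A 0.1155.
The surplus seats go to C, G, H.

A=5, E=4, G=6, H=10, B=7, C=6, F=4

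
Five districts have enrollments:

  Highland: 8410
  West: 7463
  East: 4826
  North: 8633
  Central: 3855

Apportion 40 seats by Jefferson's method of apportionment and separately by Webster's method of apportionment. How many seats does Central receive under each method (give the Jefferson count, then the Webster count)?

Jefferson: Highland 10, West 9, East 6, North 11, Central 4.
Webster: Highland 10, West 9, East 6, North 10, Central 5.
Central gets 4 under Jefferson and 5 under Webster.

4 and 5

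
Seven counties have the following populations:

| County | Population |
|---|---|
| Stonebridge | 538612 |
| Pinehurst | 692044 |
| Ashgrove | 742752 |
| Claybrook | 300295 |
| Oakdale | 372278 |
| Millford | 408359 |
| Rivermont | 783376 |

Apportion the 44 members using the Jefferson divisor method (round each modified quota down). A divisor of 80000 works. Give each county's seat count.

With modified divisor 80000: modified quotas Stonebridge 6.733, Pinehurst 8.651, Ashgrove 9.284, Claybrook 3.754, Oakdale 4.653, Millford 5.104, Rivermont 9.792.
Rounding down: Stonebridge 6, Pinehurst 8, Ashgrove 9, Claybrook 3, Oakdale 4, Millford 5, Rivermont 9 (total 44).

Stonebridge 6, Pinehurst 8, Ashgrove 9, Claybrook 3, Oakdale 4, Millford 5, Rivermont 9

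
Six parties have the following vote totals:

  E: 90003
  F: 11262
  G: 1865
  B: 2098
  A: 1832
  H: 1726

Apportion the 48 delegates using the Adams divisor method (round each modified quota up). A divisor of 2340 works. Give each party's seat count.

E: 39, F: 5, G: 1, B: 1, A: 1, H: 1

With modified divisor 2340: modified quotas E 38.463, F 4.813, G 0.797, B 0.897, A 0.783, H 0.738.
Rounding up: E 39, F 5, G 1, B 1, A 1, H 1 (total 48).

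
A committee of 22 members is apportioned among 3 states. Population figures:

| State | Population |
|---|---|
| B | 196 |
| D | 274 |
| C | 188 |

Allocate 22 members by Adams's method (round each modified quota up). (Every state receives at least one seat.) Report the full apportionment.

B 7, D 9, C 6

Standard divisor 658/22 ≈ 29.909; standard quotas: B 6.553, D 9.161, C 6.286.
Rounding up gives 7, 10, 7 = 24 seats, so the divisor must be adjusted.
With modified divisor 32: modified quotas B 6.125, D 8.562, C 5.875.
Rounding up: B 7, D 9, C 6 (total 22).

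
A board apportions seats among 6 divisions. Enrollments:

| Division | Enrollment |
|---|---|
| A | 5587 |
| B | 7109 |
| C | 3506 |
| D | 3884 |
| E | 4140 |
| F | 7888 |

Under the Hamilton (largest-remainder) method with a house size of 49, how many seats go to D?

6

The standard divisor is 32114/49 ≈ 655.388.
Standard quotas: A 8.5247, B 10.8470, C 5.3495, D 5.9263, E 6.3169, F 12.0356.
Lower quotas: A 8, B 10, C 5, D 5, E 6, F 12 (sum 46, leaving 3 seats).
Remainders in descending order: D 0.9263, B 0.8470, A 0.5247, C 0.3495, E 0.3169, F 0.0356.
The surplus seats go to D, B, A.
D receives 6.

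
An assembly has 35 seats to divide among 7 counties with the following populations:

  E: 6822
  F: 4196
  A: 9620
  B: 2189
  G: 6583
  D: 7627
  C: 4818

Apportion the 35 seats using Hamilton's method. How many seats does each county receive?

The standard divisor is 41855/35 ≈ 1195.857.
Standard quotas: E 5.7047, F 3.5088, A 8.0444, B 1.8305, G 5.5048, D 6.3779, C 4.0289.
Lower quotas: E 5, F 3, A 8, B 1, G 5, D 6, C 4 (sum 32, leaving 3 seats).
Remainders in descending order: B 0.8305, E 0.7047, F 0.5088, G 0.5048, D 0.3779, A 0.0444, C 0.0289.
The surplus seats go to B, E, F.

E 6, F 4, A 8, B 2, G 5, D 6, C 4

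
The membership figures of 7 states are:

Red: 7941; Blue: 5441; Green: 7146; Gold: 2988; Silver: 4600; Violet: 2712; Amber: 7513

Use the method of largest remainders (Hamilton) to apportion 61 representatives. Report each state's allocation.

The standard divisor is 38341/61 ≈ 628.541.
Standard quotas: Red 12.6340, Blue 8.6566, Green 11.3692, Gold 4.7539, Silver 7.3185, Violet 4.3148, Amber 11.9531.
Lower quotas: Red 12, Blue 8, Green 11, Gold 4, Silver 7, Violet 4, Amber 11 (sum 57, leaving 4 seats).
Remainders in descending order: Amber 0.9531, Gold 0.7539, Blue 0.6566, Red 0.6340, Green 0.3692, Silver 0.3185, Violet 0.3148.
Largest remainders: Amber, Gold, Blue, Red receive the extra seats.

Red 13, Blue 9, Green 11, Gold 5, Silver 7, Violet 4, Amber 12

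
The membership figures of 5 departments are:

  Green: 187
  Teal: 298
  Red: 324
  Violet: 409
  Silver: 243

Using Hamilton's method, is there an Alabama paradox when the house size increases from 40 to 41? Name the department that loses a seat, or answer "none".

none

At 40 seats: Green 5, Teal 8, Red 9, Violet 11, Silver 7.
At 41 seats: Green 5, Teal 8, Red 9, Violet 12, Silver 7.
No department's allocation decreased.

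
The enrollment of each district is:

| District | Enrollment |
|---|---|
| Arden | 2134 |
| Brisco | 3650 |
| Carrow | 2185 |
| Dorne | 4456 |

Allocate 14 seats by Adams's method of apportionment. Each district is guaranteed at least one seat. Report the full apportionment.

Standard divisor 12425/14 ≈ 887.5; standard quotas: Arden 2.405, Brisco 4.113, Carrow 2.462, Dorne 5.021.
Rounding up gives 3, 5, 3, 6 = 17 seats, so the divisor must be adjusted.
With modified divisor 1080: modified quotas Arden 1.976, Brisco 3.380, Carrow 2.023, Dorne 4.126.
Rounding up: Arden 2, Brisco 4, Carrow 3, Dorne 5 (total 14).

Arden 2; Brisco 4; Carrow 3; Dorne 5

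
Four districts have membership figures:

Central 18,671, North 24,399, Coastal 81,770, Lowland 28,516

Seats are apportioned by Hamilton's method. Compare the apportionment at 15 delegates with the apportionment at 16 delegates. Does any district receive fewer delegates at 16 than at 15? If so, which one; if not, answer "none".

At 15 seats: Central 2, North 2, Coastal 8, Lowland 3.
At 16 seats: Central 2, North 3, Coastal 8, Lowland 3.
No district's allocation decreased.

none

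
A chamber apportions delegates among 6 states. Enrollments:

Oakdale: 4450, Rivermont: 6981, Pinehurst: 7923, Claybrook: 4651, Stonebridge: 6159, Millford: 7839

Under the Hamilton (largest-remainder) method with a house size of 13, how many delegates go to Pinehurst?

Total 38003; standard divisor 38003/13 ≈ 2923.308.
Standard quotas: Oakdale 1.5222, Rivermont 2.3880, Pinehurst 2.7103, Claybrook 1.5910, Stonebridge 2.1069, Millford 2.6816.
Lower quotas: Oakdale 1, Rivermont 2, Pinehurst 2, Claybrook 1, Stonebridge 2, Millford 2 (sum 10, leaving 3 seats).
Remainders in descending order: Pinehurst 0.7103, Millford 0.6816, Claybrook 0.5910, Oakdale 0.5222, Rivermont 0.3880, Stonebridge 0.1069.
Largest remainders: Pinehurst, Millford, Claybrook receive the extra seats.
Pinehurst receives 3.

3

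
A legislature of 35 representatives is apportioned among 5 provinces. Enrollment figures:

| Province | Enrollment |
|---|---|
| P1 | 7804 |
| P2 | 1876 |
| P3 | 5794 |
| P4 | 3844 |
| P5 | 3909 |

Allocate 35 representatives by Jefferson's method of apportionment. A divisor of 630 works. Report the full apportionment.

P1=12, P2=2, P3=9, P4=6, P5=6

With modified divisor 630: modified quotas P1 12.387, P2 2.978, P3 9.197, P4 6.102, P5 6.205.
Rounding down: P1 12, P2 2, P3 9, P4 6, P5 6 (total 35).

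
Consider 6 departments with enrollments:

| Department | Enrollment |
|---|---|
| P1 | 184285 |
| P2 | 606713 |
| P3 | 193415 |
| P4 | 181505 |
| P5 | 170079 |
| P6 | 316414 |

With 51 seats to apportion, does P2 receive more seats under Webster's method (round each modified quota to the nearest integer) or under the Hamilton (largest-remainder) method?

Webster: P1 6, P2 18, P3 6, P4 6, P5 5, P6 10.
Hamilton: P1 6, P2 19, P3 6, P4 5, P5 5, P6 10.
P2 gets 18 under Webster and 19 under Hamilton.

Hamilton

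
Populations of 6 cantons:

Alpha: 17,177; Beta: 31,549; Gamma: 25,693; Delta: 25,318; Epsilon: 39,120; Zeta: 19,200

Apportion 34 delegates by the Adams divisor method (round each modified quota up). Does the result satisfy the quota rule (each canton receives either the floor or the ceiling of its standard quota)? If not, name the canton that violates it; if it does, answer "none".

none

Standard quotas: Alpha 3.695, Beta 6.787, Gamma 5.527, Delta 5.446, Epsilon 8.415, Zeta 4.130.
Adams allocation: Alpha 4, Beta 7, Gamma 6, Delta 5, Epsilon 8, Zeta 4.
Every allocation lies between the lower and upper quota.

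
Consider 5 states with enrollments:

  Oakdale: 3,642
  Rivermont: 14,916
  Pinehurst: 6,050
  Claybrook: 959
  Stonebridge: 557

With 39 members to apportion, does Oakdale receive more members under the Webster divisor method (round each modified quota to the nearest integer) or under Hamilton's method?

Webster: Oakdale 5, Rivermont 23, Pinehurst 9, Claybrook 1, Stonebridge 1.
Hamilton: Oakdale 6, Rivermont 22, Pinehurst 9, Claybrook 1, Stonebridge 1.
Oakdale gets 5 under Webster and 6 under Hamilton.

Hamilton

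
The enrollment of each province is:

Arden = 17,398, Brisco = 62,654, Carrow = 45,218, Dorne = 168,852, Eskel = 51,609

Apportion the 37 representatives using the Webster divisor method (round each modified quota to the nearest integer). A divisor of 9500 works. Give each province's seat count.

Arden=2; Brisco=7; Carrow=5; Dorne=18; Eskel=5

With modified divisor 9500: modified quotas Arden 1.831, Brisco 6.595, Carrow 4.760, Dorne 17.774, Eskel 5.433.
Rounding to the nearest integer: Arden 2, Brisco 7, Carrow 5, Dorne 18, Eskel 5 (total 37).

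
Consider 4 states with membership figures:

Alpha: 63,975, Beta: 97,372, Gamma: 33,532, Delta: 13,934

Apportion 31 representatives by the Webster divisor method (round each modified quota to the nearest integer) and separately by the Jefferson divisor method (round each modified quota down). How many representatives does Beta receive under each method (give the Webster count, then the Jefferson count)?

Webster: Alpha 10, Beta 14, Gamma 5, Delta 2.
Jefferson: Alpha 9, Beta 15, Gamma 5, Delta 2.
Beta gets 14 under Webster and 15 under Jefferson.

14 and 15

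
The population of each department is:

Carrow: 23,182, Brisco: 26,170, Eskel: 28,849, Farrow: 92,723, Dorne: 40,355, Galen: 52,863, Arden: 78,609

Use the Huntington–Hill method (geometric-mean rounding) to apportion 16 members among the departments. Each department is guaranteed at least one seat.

Carrow 1; Brisco 1; Eskel 1; Farrow 4; Dorne 2; Galen 3; Arden 4

With divisor 21157: modified quotas Carrow 1.096, Brisco 1.237, Eskel 1.364, Farrow 4.383, Dorne 1.907, Galen 2.499, Arden 3.716.
Geometric-mean thresholds: Carrow √(1·2)=1.414, Brisco √(1·2)=1.414, Eskel √(1·2)=1.414, Farrow √(4·5)=4.472, Dorne √(1·2)=1.414, Galen √(2·3)=2.449, Arden √(3·4)=3.464.
Each quota rounded against its threshold gives Carrow 1, Brisco 1, Eskel 1, Farrow 4, Dorne 2, Galen 3, Arden 4 (total 16).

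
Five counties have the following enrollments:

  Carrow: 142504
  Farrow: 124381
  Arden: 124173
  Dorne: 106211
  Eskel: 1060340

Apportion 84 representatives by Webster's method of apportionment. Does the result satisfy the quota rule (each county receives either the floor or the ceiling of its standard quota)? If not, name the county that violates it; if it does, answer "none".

Eskel

Standard quotas: Carrow 7.685, Farrow 6.708, Arden 6.697, Dorne 5.728, Eskel 57.183.
Webster allocation: Carrow 8, Farrow 7, Arden 7, Dorne 6, Eskel 56.
Eskel has quota 57.183 (lower 57, upper 58) but receives 56 — outside the quota interval.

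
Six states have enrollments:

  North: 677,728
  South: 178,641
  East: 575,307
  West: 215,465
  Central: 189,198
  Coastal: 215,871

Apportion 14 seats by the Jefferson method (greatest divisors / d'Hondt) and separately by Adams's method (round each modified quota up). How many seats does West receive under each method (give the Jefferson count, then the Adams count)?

Jefferson: North 5, South 1, East 5, West 1, Central 1, Coastal 1.
Adams: North 4, South 1, East 4, West 2, Central 1, Coastal 2.
West gets 1 under Jefferson and 2 under Adams.

1 and 2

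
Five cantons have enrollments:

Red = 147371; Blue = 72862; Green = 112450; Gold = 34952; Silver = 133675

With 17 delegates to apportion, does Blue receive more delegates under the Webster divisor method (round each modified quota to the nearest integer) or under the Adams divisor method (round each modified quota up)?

Webster: Red 5, Blue 2, Green 4, Gold 1, Silver 5.
Adams: Red 5, Blue 3, Green 4, Gold 1, Silver 4.
Blue gets 2 under Webster and 3 under Adams.

Adams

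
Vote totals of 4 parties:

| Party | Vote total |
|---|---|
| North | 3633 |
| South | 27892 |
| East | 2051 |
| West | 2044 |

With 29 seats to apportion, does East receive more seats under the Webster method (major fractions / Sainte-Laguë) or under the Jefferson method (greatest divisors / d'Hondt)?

Webster

Webster: North 3, South 22, East 2, West 2.
Jefferson: North 3, South 24, East 1, West 1.
East gets 2 under Webster and 1 under Jefferson.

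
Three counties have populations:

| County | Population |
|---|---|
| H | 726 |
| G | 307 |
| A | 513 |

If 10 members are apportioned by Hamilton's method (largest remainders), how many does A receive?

3

The standard divisor is 1546/10 ≈ 154.6.
Standard quotas: H 4.696, G 1.986, A 3.318.
Lower quotas: H 4, G 1, A 3 (sum 8, leaving 2 seats).
Remainders in descending order: G 0.986, H 0.696, A 0.318.
The surplus seats go to G, H.
A receives 3.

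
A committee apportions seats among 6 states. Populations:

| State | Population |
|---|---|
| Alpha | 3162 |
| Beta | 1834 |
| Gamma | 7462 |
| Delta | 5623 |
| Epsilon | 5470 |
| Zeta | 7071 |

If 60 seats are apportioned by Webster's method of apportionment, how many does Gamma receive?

14

Standard divisor 30622/60 ≈ 510.367; standard quotas: Alpha 6.196, Beta 3.593, Gamma 14.621, Delta 11.018, Epsilon 10.718, Zeta 13.855.
Rounding to the nearest integer gives 6, 4, 15, 11, 11, 14 = 61 seats, so the divisor must be adjusted.
With modified divisor 518: modified quotas Alpha 6.104, Beta 3.541, Gamma 14.405, Delta 10.855, Epsilon 10.560, Zeta 13.651.
Rounding to the nearest integer: Alpha 6, Beta 4, Gamma 14, Delta 11, Epsilon 11, Zeta 14 (total 60).
Gamma receives 14.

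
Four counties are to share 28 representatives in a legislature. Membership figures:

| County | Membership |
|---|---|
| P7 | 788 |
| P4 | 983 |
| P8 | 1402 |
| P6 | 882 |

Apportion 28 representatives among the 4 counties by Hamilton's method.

P7 5; P4 7; P8 10; P6 6

Total 4055; standard divisor 4055/28 ≈ 144.821.
Standard quotas: P7 5.441, P4 6.788, P8 9.681, P6 6.090.
Lower quotas: P7 5, P4 6, P8 9, P6 6 (sum 26, leaving 2 seats).
Remainders in descending order: P4 0.788, P8 0.681, P7 0.441, P6 0.090.
Largest remainders: P4, P8 receive the extra seats.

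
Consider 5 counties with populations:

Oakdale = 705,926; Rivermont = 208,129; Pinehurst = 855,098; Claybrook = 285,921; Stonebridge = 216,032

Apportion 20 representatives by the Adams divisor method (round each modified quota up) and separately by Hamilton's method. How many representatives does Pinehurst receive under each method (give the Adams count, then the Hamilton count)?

Adams: Oakdale 6, Rivermont 2, Pinehurst 7, Claybrook 3, Stonebridge 2.
Hamilton: Oakdale 6, Rivermont 2, Pinehurst 8, Claybrook 2, Stonebridge 2.
Pinehurst gets 7 under Adams and 8 under Hamilton.

7 and 8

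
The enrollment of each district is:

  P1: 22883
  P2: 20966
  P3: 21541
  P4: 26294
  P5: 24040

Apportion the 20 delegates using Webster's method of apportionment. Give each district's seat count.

P1=4; P2=4; P3=4; P4=4; P5=4

Standard divisor 115724/20 ≈ 5786.2; standard quotas: P1 3.955, P2 3.623, P3 3.723, P4 4.544, P5 4.155.
Rounding to the nearest integer gives 4, 4, 4, 5, 4 = 21 seats, so the divisor must be adjusted.
With modified divisor 5900: modified quotas P1 3.878, P2 3.554, P3 3.651, P4 4.457, P5 4.075.
Rounding to the nearest integer: P1 4, P2 4, P3 4, P4 4, P5 4 (total 20).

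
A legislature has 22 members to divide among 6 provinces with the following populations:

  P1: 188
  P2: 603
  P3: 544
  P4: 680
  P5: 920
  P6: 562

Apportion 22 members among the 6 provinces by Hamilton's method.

Total 3497; standard divisor 3497/22 ≈ 158.955.
Standard quotas: P1 1.183, P2 3.794, P3 3.422, P4 4.278, P5 5.788, P6 3.536.
Lower quotas: P1 1, P2 3, P3 3, P4 4, P5 5, P6 3 (sum 19, leaving 3 seats).
Remainders in descending order: P2 0.794, P5 0.788, P6 0.536, P3 0.422, P4 0.278, P1 0.183.
Largest remainders: P2, P5, P6 receive the extra seats.

P1 1; P2 4; P3 3; P4 4; P5 6; P6 4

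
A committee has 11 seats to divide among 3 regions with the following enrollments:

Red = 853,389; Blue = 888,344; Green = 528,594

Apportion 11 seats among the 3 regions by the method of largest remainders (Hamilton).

Red 4; Blue 4; Green 3

Total 2270327; standard divisor 2270327/11 ≈ 206393.364.
Standard quotas: Red 4.1348, Blue 4.3041, Green 2.5611.
Lower quotas: Red 4, Blue 4, Green 2 (sum 10, leaving 1 seat).
Remainders in descending order: Green 0.5611, Blue 0.3041, Red 0.1348.
The surplus seat goes to Green.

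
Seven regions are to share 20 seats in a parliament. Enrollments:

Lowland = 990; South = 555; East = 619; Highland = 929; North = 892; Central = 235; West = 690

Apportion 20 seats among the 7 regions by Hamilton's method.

Total 4910; standard divisor 4910/20 ≈ 245.5.
Standard quotas: Lowland 4.033, South 2.261, East 2.521, Highland 3.784, North 3.633, Central 0.957, West 2.811.
Lower quotas: Lowland 4, South 2, East 2, Highland 3, North 3, Central 0, West 2 (sum 16, leaving 4 seats).
Remainders in descending order: Central 0.957, West 0.811, Highland 0.784, North 0.633, East 0.521, South 0.261, Lowland 0.033.
The surplus seats go to Central, West, Highland, North.

Lowland: 4, South: 2, East: 2, Highland: 4, North: 4, Central: 1, West: 3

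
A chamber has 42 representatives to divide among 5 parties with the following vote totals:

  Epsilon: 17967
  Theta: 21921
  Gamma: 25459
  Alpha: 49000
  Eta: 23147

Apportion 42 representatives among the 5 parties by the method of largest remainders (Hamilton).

The standard divisor is 137494/42 ≈ 3273.667.
Standard quotas: Epsilon 5.4883, Theta 6.6962, Gamma 7.7769, Alpha 14.9679, Eta 7.0707.
Lower quotas: Epsilon 5, Theta 6, Gamma 7, Alpha 14, Eta 7 (sum 39, leaving 3 seats).
Remainders in descending order: Alpha 0.9679, Gamma 0.7769, Theta 0.6962, Epsilon 0.4883, Eta 0.0707.
The surplus seats go to Alpha, Gamma, Theta.

Epsilon: 5, Theta: 7, Gamma: 8, Alpha: 15, Eta: 7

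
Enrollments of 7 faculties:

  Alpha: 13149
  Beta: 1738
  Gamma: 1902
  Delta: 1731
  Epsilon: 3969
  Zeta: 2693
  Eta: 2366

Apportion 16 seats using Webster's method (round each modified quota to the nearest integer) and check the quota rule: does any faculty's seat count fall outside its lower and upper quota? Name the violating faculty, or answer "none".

none

Standard quotas: Alpha 7.637, Beta 1.009, Gamma 1.105, Delta 1.005, Epsilon 2.305, Zeta 1.564, Eta 1.374.
Webster allocation: Alpha 8, Beta 1, Gamma 1, Delta 1, Epsilon 2, Zeta 2, Eta 1.
Every allocation lies between the lower and upper quota.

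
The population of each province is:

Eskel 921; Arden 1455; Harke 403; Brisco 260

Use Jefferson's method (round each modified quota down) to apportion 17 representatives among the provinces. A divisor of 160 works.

Eskel 5; Arden 9; Harke 2; Brisco 1

With modified divisor 160: modified quotas Eskel 5.756, Arden 9.094, Harke 2.519, Brisco 1.625.
Rounding down: Eskel 5, Arden 9, Harke 2, Brisco 1 (total 17).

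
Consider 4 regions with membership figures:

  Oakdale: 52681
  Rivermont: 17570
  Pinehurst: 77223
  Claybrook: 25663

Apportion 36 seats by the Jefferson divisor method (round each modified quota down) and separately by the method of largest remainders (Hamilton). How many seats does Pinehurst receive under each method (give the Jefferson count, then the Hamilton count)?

Jefferson: Oakdale 11, Rivermont 3, Pinehurst 17, Claybrook 5.
Hamilton: Oakdale 11, Rivermont 4, Pinehurst 16, Claybrook 5.
Pinehurst gets 17 under Jefferson and 16 under Hamilton.

17 and 16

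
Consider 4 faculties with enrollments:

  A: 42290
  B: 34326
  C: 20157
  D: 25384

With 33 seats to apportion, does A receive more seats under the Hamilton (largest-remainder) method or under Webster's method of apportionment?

Hamilton: A 11, B 9, C 6, D 7.
Webster: A 12, B 9, C 5, D 7.
A gets 11 under Hamilton and 12 under Webster.

Webster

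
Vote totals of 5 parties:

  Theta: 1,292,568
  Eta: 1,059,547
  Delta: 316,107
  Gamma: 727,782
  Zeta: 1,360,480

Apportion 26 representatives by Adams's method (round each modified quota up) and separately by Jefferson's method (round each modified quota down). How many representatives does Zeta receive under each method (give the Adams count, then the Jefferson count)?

7 and 8

Adams: Theta 7, Eta 6, Delta 2, Gamma 4, Zeta 7.
Jefferson: Theta 7, Eta 6, Delta 1, Gamma 4, Zeta 8.
Zeta gets 7 under Adams and 8 under Jefferson.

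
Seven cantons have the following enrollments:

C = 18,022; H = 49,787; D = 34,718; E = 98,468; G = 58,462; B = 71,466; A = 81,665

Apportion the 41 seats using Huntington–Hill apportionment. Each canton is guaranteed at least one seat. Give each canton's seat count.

With divisor 10201: modified quotas C 1.767, H 4.881, D 3.403, E 9.653, G 5.731, B 7.006, A 8.006.
Geometric-mean thresholds: C √(1·2)=1.414, H √(4·5)=4.472, D √(3·4)=3.464, E √(9·10)=9.487, G √(5·6)=5.477, B √(7·8)=7.483, A √(8·9)=8.485.
Each quota rounded against its threshold gives C 2, H 5, D 3, E 10, G 6, B 7, A 8 (total 41).

C 2; H 5; D 3; E 10; G 6; B 7; A 8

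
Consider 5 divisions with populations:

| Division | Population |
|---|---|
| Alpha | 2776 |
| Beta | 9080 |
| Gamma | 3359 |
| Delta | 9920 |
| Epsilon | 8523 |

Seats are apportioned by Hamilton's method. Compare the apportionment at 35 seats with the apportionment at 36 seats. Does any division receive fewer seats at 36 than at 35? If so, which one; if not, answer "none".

At 35 seats: Alpha 3, Beta 9, Gamma 4, Delta 10, Epsilon 9.
At 36 seats: Alpha 3, Beta 10, Gamma 3, Delta 11, Epsilon 9.
Gamma drops from 4 to 3.

Gamma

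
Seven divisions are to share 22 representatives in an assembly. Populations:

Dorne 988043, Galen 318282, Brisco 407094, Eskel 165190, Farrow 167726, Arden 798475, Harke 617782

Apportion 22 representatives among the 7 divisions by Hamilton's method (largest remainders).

Standard divisor: 3462592 ÷ 22 ≈ 157390.545.
Standard quotas: Dorne 6.2777, Galen 2.0222, Brisco 2.5865, Eskel 1.0496, Farrow 1.0657, Arden 5.0732, Harke 3.9252.
Lower quotas: Dorne 6, Galen 2, Brisco 2, Eskel 1, Farrow 1, Arden 5, Harke 3 (sum 20, leaving 2 seats).
Remainders in descending order: Harke 0.9252, Brisco 0.5865, Dorne 0.2777, Arden 0.0732, Farrow 0.0657, Eskel 0.0496, Galen 0.0222.
The surplus seats go to Harke, Brisco.

Dorne=6, Galen=2, Brisco=3, Eskel=1, Farrow=1, Arden=5, Harke=4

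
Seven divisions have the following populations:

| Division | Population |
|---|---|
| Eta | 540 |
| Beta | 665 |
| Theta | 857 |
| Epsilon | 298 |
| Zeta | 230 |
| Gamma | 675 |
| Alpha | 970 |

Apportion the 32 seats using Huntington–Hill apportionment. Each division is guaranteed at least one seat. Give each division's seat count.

With divisor 131: modified quotas Eta 4.122, Beta 5.076, Theta 6.542, Epsilon 2.275, Zeta 1.756, Gamma 5.153, Alpha 7.405.
Geometric-mean thresholds: Eta √(4·5)=4.472, Beta √(5·6)=5.477, Theta √(6·7)=6.481, Epsilon √(2·3)=2.449, Zeta √(1·2)=1.414, Gamma √(5·6)=5.477, Alpha √(7·8)=7.483.
Each quota rounded against its threshold gives Eta 4, Beta 5, Theta 7, Epsilon 2, Zeta 2, Gamma 5, Alpha 7 (total 32).

Eta: 4, Beta: 5, Theta: 7, Epsilon: 2, Zeta: 2, Gamma: 5, Alpha: 7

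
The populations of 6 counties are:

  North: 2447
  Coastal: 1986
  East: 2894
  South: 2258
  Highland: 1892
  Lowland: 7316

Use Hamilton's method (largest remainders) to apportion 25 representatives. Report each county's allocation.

Total 18793; standard divisor 18793/25 ≈ 751.72.
Standard quotas: North 3.2552, Coastal 2.6419, East 3.8498, South 3.0038, Highland 2.5169, Lowland 9.7323.
Lower quotas: North 3, Coastal 2, East 3, South 3, Highland 2, Lowland 9 (sum 22, leaving 3 seats).
Remainders in descending order: East 0.8498, Lowland 0.7323, Coastal 0.6419, Highland 0.5169, North 0.2552, South 0.0038.
Largest remainders: East, Lowland, Coastal receive the extra seats.

North=3; Coastal=3; East=4; South=3; Highland=2; Lowland=10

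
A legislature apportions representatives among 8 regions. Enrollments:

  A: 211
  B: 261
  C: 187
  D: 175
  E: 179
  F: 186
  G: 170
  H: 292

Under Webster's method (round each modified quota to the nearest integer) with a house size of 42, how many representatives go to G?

Standard divisor 1661/42 ≈ 39.548; standard quotas: A 5.335, B 6.600, C 4.728, D 4.425, E 4.526, F 4.703, G 4.299, H 7.384.
Rounding to the nearest integer gives A 5, B 7, C 5, D 4, E 5, F 5, G 4, H 7 — total 42, matching the house size, so no adjustment is needed.
G receives 4.

4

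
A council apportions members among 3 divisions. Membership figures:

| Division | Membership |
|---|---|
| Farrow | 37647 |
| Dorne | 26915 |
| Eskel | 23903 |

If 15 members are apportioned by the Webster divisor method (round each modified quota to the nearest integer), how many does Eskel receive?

Standard divisor 88465/15 ≈ 5897.667; standard quotas: Farrow 6.383, Dorne 4.564, Eskel 4.053.
Rounding to the nearest integer gives Farrow 6, Dorne 5, Eskel 4 — total 15, matching the house size, so no adjustment is needed.
Eskel receives 4.

4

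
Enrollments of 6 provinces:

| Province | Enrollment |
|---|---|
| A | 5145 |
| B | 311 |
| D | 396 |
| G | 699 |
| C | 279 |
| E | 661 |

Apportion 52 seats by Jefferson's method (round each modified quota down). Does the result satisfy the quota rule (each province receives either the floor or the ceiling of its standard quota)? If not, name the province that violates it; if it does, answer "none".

A

Standard quotas: A 35.715, B 2.159, D 2.749, G 4.852, C 1.937, E 4.588.
Jefferson allocation: A 37, B 2, D 2, G 5, C 2, E 4.
A has quota 35.715 (lower 35, upper 36) but receives 37 — outside the quota interval.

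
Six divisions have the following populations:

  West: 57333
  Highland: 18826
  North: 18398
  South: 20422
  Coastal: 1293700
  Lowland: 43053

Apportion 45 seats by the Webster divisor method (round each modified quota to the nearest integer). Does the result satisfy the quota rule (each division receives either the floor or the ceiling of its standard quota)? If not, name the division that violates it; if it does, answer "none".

Standard quotas: West 1.777, Highland 0.584, North 0.570, South 0.633, Coastal 40.101, Lowland 1.335.
Webster allocation: West 2, Highland 1, North 1, South 1, Coastal 39, Lowland 1.
Coastal has quota 40.101 (lower 40, upper 41) but receives 39 — outside the quota interval.

Coastal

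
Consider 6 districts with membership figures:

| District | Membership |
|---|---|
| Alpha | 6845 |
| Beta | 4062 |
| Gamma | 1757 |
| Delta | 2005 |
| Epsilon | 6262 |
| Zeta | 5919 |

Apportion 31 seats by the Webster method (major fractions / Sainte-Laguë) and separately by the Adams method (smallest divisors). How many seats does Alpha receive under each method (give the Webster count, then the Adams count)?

8 and 7

Webster: Alpha 8, Beta 5, Gamma 2, Delta 2, Epsilon 7, Zeta 7.
Adams: Alpha 7, Beta 5, Gamma 2, Delta 3, Epsilon 7, Zeta 7.
Alpha gets 8 under Webster and 7 under Adams.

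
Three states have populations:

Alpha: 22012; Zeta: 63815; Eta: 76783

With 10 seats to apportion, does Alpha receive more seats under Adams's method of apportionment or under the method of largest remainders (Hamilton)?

Adams: Alpha 2, Zeta 4, Eta 4.
Hamilton: Alpha 1, Zeta 4, Eta 5.
Alpha gets 2 under Adams and 1 under Hamilton.

Adams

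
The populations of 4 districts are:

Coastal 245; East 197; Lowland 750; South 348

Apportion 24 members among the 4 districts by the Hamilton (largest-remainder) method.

Total 1540; standard divisor 1540/24 ≈ 64.167.
Standard quotas: Coastal 3.818, East 3.070, Lowland 11.688, South 5.423.
Lower quotas: Coastal 3, East 3, Lowland 11, South 5 (sum 22, leaving 2 seats).
Remainders in descending order: Coastal 0.818, Lowland 0.688, South 0.423, East 0.070.
The surplus seats go to Coastal, Lowland.

Coastal: 4, East: 3, Lowland: 12, South: 5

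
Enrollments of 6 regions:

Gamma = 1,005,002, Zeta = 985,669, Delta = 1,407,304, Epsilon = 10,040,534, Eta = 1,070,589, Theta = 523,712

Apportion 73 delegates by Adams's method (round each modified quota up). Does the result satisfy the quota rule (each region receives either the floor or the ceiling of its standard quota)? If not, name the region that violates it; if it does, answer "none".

Standard quotas: Gamma 4.880, Zeta 4.786, Delta 6.834, Epsilon 48.757, Eta 5.199, Theta 2.543.
Adams allocation: Gamma 5, Zeta 5, Delta 7, Epsilon 47, Eta 6, Theta 3.
Epsilon has quota 48.757 (lower 48, upper 49) but receives 47 — outside the quota interval.

Epsilon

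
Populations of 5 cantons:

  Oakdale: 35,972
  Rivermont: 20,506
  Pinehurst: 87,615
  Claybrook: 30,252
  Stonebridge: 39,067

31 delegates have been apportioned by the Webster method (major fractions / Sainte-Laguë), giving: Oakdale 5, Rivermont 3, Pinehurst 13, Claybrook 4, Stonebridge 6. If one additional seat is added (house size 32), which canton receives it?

Claybrook

Priority for the next seat is population ÷ (current seats + 0.5).
Priorities: Oakdale 6540.364, Rivermont 5858.857, Pinehurst 6490.000, Claybrook 6722.667, Stonebridge 6010.308.
Highest priority: Claybrook.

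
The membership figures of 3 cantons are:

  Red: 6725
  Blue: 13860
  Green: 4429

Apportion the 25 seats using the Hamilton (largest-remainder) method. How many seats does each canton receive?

Red: 7; Blue: 14; Green: 4

The standard divisor is 25014/25 ≈ 1000.56.
Standard quotas: Red 6.7212, Blue 13.8522, Green 4.4265.
Lower quotas: Red 6, Blue 13, Green 4 (sum 23, leaving 2 seats).
Remainders in descending order: Blue 0.8522, Red 0.7212, Green 0.4265.
Largest remainders: Blue, Red receive the extra seats.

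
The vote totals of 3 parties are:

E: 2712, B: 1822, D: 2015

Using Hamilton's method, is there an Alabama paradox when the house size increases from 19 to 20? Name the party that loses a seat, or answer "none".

none

At 19 seats: E 8, B 5, D 6.
At 20 seats: E 8, B 6, D 6.
No party's allocation decreased.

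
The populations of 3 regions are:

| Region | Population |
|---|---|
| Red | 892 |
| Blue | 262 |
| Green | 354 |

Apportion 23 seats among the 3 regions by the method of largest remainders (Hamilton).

Red: 14; Blue: 4; Green: 5

Standard divisor: 1508 ÷ 23 ≈ 65.565.
Standard quotas: Red 13.605, Blue 3.996, Green 5.399.
Lower quotas: Red 13, Blue 3, Green 5 (sum 21, leaving 2 seats).
Remainders in descending order: Blue 0.996, Red 0.605, Green 0.399.
Largest remainders: Blue, Red receive the extra seats.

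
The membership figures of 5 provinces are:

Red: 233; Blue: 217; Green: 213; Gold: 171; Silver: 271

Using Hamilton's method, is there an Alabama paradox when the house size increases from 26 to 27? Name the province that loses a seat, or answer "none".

At 26 seats: Red 6, Blue 5, Green 5, Gold 4, Silver 6.
At 27 seats: Red 6, Blue 5, Green 5, Gold 4, Silver 7.
No province's allocation decreased.

none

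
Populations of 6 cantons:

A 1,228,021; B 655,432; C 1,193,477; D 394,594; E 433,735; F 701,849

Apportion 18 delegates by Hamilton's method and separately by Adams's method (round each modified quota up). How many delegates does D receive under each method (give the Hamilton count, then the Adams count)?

1 and 2

Hamilton: A 5, B 2, C 5, D 1, E 2, F 3.
Adams: A 4, B 3, C 4, D 2, E 2, F 3.
D gets 1 under Hamilton and 2 under Adams.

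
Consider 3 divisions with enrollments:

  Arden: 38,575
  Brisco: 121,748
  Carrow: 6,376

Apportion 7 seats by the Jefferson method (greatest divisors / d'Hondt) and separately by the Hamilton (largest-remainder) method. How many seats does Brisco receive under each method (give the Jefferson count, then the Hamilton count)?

Jefferson: Arden 1, Brisco 6, Carrow 0.
Hamilton: Arden 2, Brisco 5, Carrow 0.
Brisco gets 6 under Jefferson and 5 under Hamilton.

6 and 5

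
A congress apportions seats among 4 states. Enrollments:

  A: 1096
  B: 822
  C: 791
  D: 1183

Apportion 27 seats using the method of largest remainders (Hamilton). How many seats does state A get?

Standard divisor: 3892 ÷ 27 ≈ 144.148.
Standard quotas: A 7.603, B 5.702, C 5.487, D 8.207.
Lower quotas: A 7, B 5, C 5, D 8 (sum 25, leaving 2 seats).
Remainders in descending order: B 0.702, A 0.603, C 0.487, D 0.207.
Largest remainders: B, A receive the extra seats.
A receives 8.

8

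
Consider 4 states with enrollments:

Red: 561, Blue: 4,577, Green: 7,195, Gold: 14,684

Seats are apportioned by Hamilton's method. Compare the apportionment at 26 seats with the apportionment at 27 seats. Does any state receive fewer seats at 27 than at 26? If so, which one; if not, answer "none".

Red

At 26 seats: Red 1, Blue 4, Green 7, Gold 14.
At 27 seats: Red 0, Blue 5, Green 7, Gold 15.
Red drops from 1 to 0.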